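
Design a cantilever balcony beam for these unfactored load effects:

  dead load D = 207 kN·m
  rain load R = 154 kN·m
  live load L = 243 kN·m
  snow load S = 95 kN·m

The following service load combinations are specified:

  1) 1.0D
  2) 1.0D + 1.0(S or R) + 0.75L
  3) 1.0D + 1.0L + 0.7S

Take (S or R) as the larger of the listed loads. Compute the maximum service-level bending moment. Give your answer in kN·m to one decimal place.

(S or R) → R = 154 kN·m.
1) 1.0(207) = 207.0
2) 1.0(207) + 1.0(154) + 0.75(243) = 207.0 + 154.0 + 182.3 = 543.3
3) 1.0(207) + 1.0(243) + 0.7(95) = 207.0 + 243.0 + 66.5 = 516.5
Maximum is from combination 2.

543.3 kN·m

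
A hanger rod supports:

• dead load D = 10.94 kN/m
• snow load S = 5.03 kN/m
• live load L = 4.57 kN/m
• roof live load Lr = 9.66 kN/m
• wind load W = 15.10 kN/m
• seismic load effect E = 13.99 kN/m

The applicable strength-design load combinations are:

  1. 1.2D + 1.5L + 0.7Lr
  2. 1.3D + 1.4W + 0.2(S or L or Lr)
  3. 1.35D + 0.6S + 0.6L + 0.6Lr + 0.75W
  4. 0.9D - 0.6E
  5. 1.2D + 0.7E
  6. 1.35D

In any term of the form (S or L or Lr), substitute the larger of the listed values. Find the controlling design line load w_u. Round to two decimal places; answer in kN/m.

(S or L or Lr) → Lr = 9.66 kN/m.
1. 1.2(10.94) + 1.5(4.57) + 0.7(9.66) = 13.13 + 6.86 + 6.76 = 26.75
2. 1.3(10.94) + 1.4(15.10) + 0.2(9.66) = 14.22 + 21.14 + 1.93 = 37.29
3. 1.35(10.94) + 0.6(5.03) + 0.6(4.57) + 0.6(9.66) + 0.75(15.10) = 37.65
4. 0.9(10.94) - 0.6(13.99) = 1.45
5. 1.2(10.94) + 0.7(13.99) = 13.13 + 9.79 = 22.92
6. 1.35(10.94) = 14.77
Combination 3 governs: w_u = 37.65 kN/m.

37.65 kN/m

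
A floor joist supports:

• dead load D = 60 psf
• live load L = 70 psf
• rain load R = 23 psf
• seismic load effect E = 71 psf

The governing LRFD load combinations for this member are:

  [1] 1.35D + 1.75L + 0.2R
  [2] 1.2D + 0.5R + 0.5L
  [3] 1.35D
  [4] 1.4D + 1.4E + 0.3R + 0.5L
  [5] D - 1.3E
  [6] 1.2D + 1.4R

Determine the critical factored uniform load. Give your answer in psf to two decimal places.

225.30 psf

[1] 1.35(60) + 1.75(70) + 0.2(23) = 208.10
[2] 1.2(60) + 0.5(23) + 0.5(70) = 118.50
[3] 1.35(60) = 81.00
[4] 1.4(60) + 1.4(71) + 0.3(23) + 0.5(70) = 225.30
[5] 1.0(60) - 1.3(71) = -32.30
[6] 1.2(60) + 1.4(23) = 104.20
Combination 4 governs: q_u = 225.30 psf.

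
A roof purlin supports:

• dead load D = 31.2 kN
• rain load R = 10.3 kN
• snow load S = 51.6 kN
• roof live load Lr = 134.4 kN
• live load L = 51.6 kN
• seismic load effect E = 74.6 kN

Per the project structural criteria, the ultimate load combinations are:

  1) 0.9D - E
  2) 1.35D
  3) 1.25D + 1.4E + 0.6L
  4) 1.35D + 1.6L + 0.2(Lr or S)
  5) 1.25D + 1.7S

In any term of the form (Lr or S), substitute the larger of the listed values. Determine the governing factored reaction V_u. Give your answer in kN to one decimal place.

174.4 kN

(Lr or S) → Lr = 134.4 kN.
1) 0.9(31.2) - 1.0(74.6) = 28.1 - 74.6 = -46.5
2) 1.35(31.2) = 42.1
3) 1.25(31.2) + 1.4(74.6) + 0.6(51.6) = 39.0 + 104.4 + 31.0 = 174.4
4) 1.35(31.2) + 1.6(51.6) + 0.2(134.4) = 42.1 + 82.6 + 26.9 = 151.6
5) 1.25(31.2) + 1.7(51.6) = 39.0 + 87.7 = 126.7
Maximum is from combination 3.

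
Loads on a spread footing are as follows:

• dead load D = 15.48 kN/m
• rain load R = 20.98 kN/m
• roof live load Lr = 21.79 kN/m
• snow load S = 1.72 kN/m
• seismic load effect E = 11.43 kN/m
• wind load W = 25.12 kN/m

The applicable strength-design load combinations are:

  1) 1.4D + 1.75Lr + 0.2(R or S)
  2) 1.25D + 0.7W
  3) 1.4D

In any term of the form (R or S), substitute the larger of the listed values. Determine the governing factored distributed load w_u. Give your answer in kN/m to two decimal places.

64.00 kN/m

(R or S) → R = 20.98 kN/m.
1) 1.4(15.48) + 1.75(21.79) + 0.2(20.98) = 21.67 + 38.13 + 4.20 = 64.00
2) 1.25(15.48) + 0.7(25.12) = 19.35 + 17.58 = 36.93
3) 1.4(15.48) = 21.67
Combination 1 governs: w_u = 64.00 kN/m.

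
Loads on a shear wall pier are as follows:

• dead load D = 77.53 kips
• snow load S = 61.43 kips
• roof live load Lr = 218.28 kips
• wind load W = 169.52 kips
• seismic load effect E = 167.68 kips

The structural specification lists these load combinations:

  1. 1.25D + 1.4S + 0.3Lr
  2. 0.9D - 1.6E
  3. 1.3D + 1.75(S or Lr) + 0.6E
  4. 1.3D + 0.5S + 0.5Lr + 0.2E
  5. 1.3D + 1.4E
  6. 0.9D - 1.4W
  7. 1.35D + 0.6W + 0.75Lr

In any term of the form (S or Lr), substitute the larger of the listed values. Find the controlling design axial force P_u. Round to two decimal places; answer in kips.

583.39 kips

(S or Lr) → Lr = 218.28 kips.
1. 1.25(77.53) + 1.4(61.43) + 0.3(218.28) = 248.40
2. 0.9(77.53) - 1.6(167.68) = 69.78 - 268.29 = -198.51
3. 1.3(77.53) + 1.75(218.28) + 0.6(167.68) = 100.79 + 381.99 + 100.61 = 583.39
4. 1.3(77.53) + 0.5(61.43) + 0.5(218.28) + 0.2(167.68) = 274.18
5. 1.3(77.53) + 1.4(167.68) = 100.79 + 234.75 = 335.54
6. 0.9(77.53) - 1.4(169.52) = 69.78 - 237.33 = -167.55
7. 1.35(77.53) + 0.6(169.52) + 0.75(218.28) = 104.67 + 101.71 + 163.71 = 370.09
Maximum is from combination 3.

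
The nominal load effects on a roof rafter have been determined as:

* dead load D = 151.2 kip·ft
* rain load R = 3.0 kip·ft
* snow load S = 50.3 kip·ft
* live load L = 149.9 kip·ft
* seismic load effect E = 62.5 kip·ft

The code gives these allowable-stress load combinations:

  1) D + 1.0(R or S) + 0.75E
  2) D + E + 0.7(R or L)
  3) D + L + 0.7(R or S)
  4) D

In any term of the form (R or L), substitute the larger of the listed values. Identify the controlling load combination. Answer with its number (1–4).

(R or S) → S = 50.3 kip·ft; (R or L) → L = 149.9 kip·ft.
1) 1.0(151.2) + 1.0(50.3) + 0.75(62.5) = 151.2 + 50.3 + 46.9 = 248.4
2) 1.0(151.2) + 1.0(62.5) + 0.7(149.9) = 151.2 + 62.5 + 104.9 = 318.6
3) 1.0(151.2) + 1.0(149.9) + 0.7(50.3) = 151.2 + 149.9 + 35.2 = 336.3
4) 1.0(151.2) = 151.2
The largest value is 336.3 kip·ft from combination 3.

Combination 3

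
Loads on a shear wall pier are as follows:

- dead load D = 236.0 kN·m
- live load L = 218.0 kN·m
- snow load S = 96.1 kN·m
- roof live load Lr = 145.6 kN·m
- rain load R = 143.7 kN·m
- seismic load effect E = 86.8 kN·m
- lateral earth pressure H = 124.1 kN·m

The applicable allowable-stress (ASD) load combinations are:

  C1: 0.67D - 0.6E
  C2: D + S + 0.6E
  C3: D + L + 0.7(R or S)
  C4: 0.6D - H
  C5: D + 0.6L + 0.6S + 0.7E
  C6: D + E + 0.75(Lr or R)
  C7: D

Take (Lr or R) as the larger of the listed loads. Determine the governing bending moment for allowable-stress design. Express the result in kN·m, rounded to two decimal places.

554.59 kN·m

(R or S) → R = 143.7 kN·m; (Lr or R) → Lr = 145.6 kN·m.
C1: 0.67(236.0) - 0.6(86.8) = 106.04
C2: 1.0(236.0) + 1.0(96.1) + 0.6(86.8) = 384.18
C3: 1.0(236.0) + 1.0(218.0) + 0.7(143.7) = 554.59
C4: 0.6(236.0) - 1.0(124.1) = 17.50
C5: 1.0(236.0) + 0.6(218.0) + 0.6(96.1) + 0.7(86.8) = 485.22
C6: 1.0(236.0) + 1.0(86.8) + 0.75(145.6) = 432.00
C7: 1.0(236.0) = 236.00
The controlling combination is 3, giving 554.59 kN·m.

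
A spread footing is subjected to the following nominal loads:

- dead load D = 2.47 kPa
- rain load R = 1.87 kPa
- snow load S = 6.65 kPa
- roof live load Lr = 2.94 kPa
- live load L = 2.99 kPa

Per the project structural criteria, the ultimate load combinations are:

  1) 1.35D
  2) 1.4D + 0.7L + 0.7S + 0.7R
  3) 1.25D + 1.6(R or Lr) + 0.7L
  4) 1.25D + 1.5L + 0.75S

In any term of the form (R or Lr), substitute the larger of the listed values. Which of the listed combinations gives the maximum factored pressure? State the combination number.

Combination 4

(R or Lr) → Lr = 2.94 kPa.
1) 1.35(2.47) = 3.33
2) 1.4(2.47) + 0.7(2.99) + 0.7(6.65) + 0.7(1.87) = 3.46 + 2.09 + 4.66 + 1.31 = 11.52
3) 1.25(2.47) + 1.6(2.94) + 0.7(2.99) = 3.09 + 4.70 + 2.09 = 9.88
4) 1.25(2.47) + 1.5(2.99) + 0.75(6.65) = 12.56
The largest value is 12.56 kPa from combination 4.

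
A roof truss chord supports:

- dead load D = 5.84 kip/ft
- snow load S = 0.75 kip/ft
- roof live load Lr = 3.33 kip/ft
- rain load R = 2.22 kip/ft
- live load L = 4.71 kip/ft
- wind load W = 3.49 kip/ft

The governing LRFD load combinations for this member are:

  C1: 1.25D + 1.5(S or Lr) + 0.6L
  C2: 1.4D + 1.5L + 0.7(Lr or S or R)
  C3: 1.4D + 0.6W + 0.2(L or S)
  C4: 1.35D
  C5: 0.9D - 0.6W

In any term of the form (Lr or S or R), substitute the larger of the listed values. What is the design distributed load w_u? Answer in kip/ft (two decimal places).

(S or Lr) → Lr = 3.33 kip/ft; (Lr or S or R) → Lr = 3.33 kip/ft; (L or S) → L = 4.71 kip/ft.
C1: 1.25(5.84) + 1.5(3.33) + 0.6(4.71) = 15.12
C2: 1.4(5.84) + 1.5(4.71) + 0.7(3.33) = 17.57
C3: 1.4(5.84) + 0.6(3.49) + 0.2(4.71) = 8.18 + 2.09 + 0.94 = 11.21
C4: 1.35(5.84) = 7.88
C5: 0.9(5.84) - 0.6(3.49) = 3.16
Combination 2 governs: w_u = 17.57 kip/ft.

17.57 kip/ft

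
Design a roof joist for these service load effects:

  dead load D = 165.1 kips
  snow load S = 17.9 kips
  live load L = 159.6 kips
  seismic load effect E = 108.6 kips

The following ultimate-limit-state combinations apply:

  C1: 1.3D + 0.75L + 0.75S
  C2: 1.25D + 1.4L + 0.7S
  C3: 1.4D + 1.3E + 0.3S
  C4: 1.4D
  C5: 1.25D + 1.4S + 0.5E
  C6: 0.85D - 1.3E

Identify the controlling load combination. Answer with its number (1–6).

C1: 1.3(165.1) + 0.75(159.6) + 0.75(17.9) = 347.8
C2: 1.25(165.1) + 1.4(159.6) + 0.7(17.9) = 206.4 + 223.4 + 12.5 = 442.3
C3: 1.4(165.1) + 1.3(108.6) + 0.3(17.9) = 231.1 + 141.2 + 5.4 = 377.7
C4: 1.4(165.1) = 231.1
C5: 1.25(165.1) + 1.4(17.9) + 0.5(108.6) = 285.7
C6: 0.85(165.1) - 1.3(108.6) = -0.8
The largest value is 442.3 kips from combination 2.

Combination 2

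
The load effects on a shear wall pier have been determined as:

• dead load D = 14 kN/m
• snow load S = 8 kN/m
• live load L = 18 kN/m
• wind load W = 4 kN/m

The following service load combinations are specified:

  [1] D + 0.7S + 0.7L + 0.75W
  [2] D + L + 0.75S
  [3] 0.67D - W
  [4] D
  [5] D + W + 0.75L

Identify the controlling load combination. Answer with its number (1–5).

Combination 2

[1] 1.0(14) + 0.7(8) + 0.7(18) + 0.75(4) = 14.00 + 5.60 + 12.60 + 3.00 = 35.20
[2] 1.0(14) + 1.0(18) + 0.75(8) = 14.00 + 18.00 + 6.00 = 38.00
[3] 0.67(14) - 1.0(4) = 9.38 - 4.00 = 5.38
[4] 1.0(14) = 14.00
[5] 1.0(14) + 1.0(4) + 0.75(18) = 14.00 + 4.00 + 13.50 = 31.50
The largest value is 38.00 kN/m from combination 2.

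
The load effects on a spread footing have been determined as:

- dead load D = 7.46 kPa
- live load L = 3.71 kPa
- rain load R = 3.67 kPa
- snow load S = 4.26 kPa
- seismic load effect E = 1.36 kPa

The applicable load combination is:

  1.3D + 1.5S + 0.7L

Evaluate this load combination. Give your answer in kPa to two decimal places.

18.69 kPa

1.3(7.46) + 1.5(4.26) + 0.7(3.71) = 18.69
q_u = 18.69 kPa.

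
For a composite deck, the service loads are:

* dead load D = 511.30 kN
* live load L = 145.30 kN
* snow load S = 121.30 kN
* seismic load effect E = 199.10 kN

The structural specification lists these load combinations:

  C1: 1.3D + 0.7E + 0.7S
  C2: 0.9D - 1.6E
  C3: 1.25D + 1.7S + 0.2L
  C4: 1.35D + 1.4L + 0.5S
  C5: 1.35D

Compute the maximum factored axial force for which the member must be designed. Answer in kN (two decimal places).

C1: 1.3(511.30) + 0.7(199.10) + 0.7(121.30) = 888.97
C2: 0.9(511.30) - 1.6(199.10) = 141.61
C3: 1.25(511.30) + 1.7(121.30) + 0.2(145.30) = 874.40
C4: 1.35(511.30) + 1.4(145.30) + 0.5(121.30) = 954.33
C5: 1.35(511.30) = 690.26
Combination 4 governs: N_u = 954.33 kN.

954.33 kN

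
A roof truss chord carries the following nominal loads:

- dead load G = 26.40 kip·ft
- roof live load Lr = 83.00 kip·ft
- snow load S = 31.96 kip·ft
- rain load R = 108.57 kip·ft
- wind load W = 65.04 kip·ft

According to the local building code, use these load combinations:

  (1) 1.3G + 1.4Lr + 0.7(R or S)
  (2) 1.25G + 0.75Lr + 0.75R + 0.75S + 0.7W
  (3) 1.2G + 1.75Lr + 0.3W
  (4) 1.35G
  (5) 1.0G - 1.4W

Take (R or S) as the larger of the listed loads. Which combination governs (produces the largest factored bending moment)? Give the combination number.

Combination 2

(R or S) → R = 108.57 kip·ft.
(1) 1.3(26.40) + 1.4(83.00) + 0.7(108.57) = 34.32 + 116.20 + 76.00 = 226.52
(2) 1.25(26.40) + 0.75(83.00) + 0.75(108.57) + 0.75(31.96) + 0.7(65.04) = 33.00 + 62.25 + 81.43 + 23.97 + 45.53 = 246.18
(3) 1.2(26.40) + 1.75(83.00) + 0.3(65.04) = 31.68 + 145.25 + 19.51 = 196.44
(4) 1.35(26.40) = 35.64
(5) 1.0(26.40) - 1.4(65.04) = 26.40 - 91.06 = -64.66
The largest value is 246.18 kip·ft from combination 2.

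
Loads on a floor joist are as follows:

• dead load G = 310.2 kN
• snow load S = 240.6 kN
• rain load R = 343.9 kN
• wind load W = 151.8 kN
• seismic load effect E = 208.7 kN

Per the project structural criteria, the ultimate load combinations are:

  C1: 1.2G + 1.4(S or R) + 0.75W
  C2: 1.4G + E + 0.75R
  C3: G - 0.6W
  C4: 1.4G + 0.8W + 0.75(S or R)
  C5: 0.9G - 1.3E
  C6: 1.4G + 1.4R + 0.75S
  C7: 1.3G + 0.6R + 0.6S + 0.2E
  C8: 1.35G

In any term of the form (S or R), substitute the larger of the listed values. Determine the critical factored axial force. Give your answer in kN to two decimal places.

(S or R) → R = 343.9 kN.
C1: 1.2(310.2) + 1.4(343.9) + 0.75(151.8) = 372.24 + 481.46 + 113.85 = 967.55
C2: 1.4(310.2) + 1.0(208.7) + 0.75(343.9) = 434.28 + 208.70 + 257.93 = 900.91
C3: 1.0(310.2) - 0.6(151.8) = 310.20 - 91.08 = 219.12
C4: 1.4(310.2) + 0.8(151.8) + 0.75(343.9) = 434.28 + 121.44 + 257.93 = 813.65
C5: 0.9(310.2) - 1.3(208.7) = 279.18 - 271.31 = 7.87
C6: 1.4(310.2) + 1.4(343.9) + 0.75(240.6) = 434.28 + 481.46 + 180.45 = 1096.19
C7: 1.3(310.2) + 0.6(343.9) + 0.6(240.6) + 0.2(208.7) = 403.26 + 206.34 + 144.36 + 41.74 = 795.70
C8: 1.35(310.2) = 418.77
Combination 6 governs: N_u = 1096.19 kN.

1096.19 kN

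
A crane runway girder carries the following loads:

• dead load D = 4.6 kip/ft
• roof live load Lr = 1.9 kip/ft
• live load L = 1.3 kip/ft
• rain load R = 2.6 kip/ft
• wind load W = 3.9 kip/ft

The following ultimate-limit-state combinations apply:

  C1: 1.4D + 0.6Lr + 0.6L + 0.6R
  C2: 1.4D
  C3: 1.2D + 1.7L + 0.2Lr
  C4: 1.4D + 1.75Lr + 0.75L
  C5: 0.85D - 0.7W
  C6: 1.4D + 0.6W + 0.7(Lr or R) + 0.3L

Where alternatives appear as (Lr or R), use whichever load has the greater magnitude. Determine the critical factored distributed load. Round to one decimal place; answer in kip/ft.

(Lr or R) → R = 2.6 kip/ft.
C1: 1.4(4.6) + 0.6(1.9) + 0.6(1.3) + 0.6(2.6) = 6.4 + 1.1 + 0.8 + 1.6 = 9.9
C2: 1.4(4.6) = 6.4
C3: 1.2(4.6) + 1.7(1.3) + 0.2(1.9) = 5.5 + 2.2 + 0.4 = 8.1
C4: 1.4(4.6) + 1.75(1.9) + 0.75(1.3) = 6.4 + 3.3 + 1.0 = 10.7
C5: 0.85(4.6) - 0.7(3.9) = 3.9 - 2.7 = 1.2
C6: 1.4(4.6) + 0.6(3.9) + 0.7(2.6) + 0.3(1.3) = 11.0
Maximum is from combination 6.

11.0 kip/ft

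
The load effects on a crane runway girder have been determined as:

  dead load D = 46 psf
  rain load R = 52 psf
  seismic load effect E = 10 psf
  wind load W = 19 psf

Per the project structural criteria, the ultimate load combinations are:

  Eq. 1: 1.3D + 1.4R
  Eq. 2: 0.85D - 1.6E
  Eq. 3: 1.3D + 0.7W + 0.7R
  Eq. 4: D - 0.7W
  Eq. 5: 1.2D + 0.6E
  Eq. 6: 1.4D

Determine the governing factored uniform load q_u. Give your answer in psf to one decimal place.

Eq. 1: 1.3(46) + 1.4(52) = 59.8 + 72.8 = 132.6
Eq. 2: 0.85(46) - 1.6(10) = 39.1 - 16.0 = 23.1
Eq. 3: 1.3(46) + 0.7(19) + 0.7(52) = 59.8 + 13.3 + 36.4 = 109.5
Eq. 4: 1.0(46) - 0.7(19) = 46.0 - 13.3 = 32.7
Eq. 5: 1.2(46) + 0.6(10) = 55.2 + 6.0 = 61.2
Eq. 6: 1.4(46) = 64.4
The controlling combination is 1, giving 132.6 psf.

132.6 psf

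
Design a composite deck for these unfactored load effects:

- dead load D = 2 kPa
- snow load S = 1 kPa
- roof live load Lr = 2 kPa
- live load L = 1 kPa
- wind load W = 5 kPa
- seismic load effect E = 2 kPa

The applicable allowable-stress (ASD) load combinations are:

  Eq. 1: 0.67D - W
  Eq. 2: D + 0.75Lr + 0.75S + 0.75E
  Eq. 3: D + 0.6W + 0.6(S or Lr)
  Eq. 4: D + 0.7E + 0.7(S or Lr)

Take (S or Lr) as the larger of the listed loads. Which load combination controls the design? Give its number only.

Combination 3

(S or Lr) → Lr = 2 kPa.
Eq. 1: 0.67(2) - 1.0(5) = 1.3 - 5.0 = -3.7
Eq. 2: 1.0(2) + 0.75(2) + 0.75(1) + 0.75(2) = 2.0 + 1.5 + 0.8 + 1.5 = 5.8
Eq. 3: 1.0(2) + 0.6(5) + 0.6(2) = 2.0 + 3.0 + 1.2 = 6.2
Eq. 4: 1.0(2) + 0.7(2) + 0.7(2) = 2.0 + 1.4 + 1.4 = 4.8
The largest value is 6.2 kPa from combination 3.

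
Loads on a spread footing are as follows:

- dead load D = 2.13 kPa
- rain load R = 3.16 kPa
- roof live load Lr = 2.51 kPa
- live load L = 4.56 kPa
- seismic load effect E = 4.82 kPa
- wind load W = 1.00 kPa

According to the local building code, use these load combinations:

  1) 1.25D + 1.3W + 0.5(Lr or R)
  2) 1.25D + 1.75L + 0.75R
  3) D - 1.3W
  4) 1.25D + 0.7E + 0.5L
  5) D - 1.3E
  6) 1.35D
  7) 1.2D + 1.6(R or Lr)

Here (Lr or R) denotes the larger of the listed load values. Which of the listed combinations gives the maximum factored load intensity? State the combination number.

(Lr or R) → R = 3.16 kPa; (R or Lr) → R = 3.16 kPa.
1) 1.25(2.13) + 1.3(1.00) + 0.5(3.16) = 5.54
2) 1.25(2.13) + 1.75(4.56) + 0.75(3.16) = 13.01
3) 1.0(2.13) - 1.3(1.00) = 0.83
4) 1.25(2.13) + 0.7(4.82) + 0.5(4.56) = 8.32
5) 1.0(2.13) - 1.3(4.82) = -4.14
6) 1.35(2.13) = 2.88
7) 1.2(2.13) + 1.6(3.16) = 7.61
The largest value is 13.01 kPa from combination 2.

Combination 2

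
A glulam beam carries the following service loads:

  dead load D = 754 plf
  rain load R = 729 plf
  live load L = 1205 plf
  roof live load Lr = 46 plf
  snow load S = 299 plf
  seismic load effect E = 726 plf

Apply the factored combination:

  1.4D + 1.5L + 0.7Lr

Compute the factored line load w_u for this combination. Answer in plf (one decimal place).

2895.3 plf

1.4(754) + 1.5(1205) + 0.7(46) = 2895.3
w_u = 2895.3 plf.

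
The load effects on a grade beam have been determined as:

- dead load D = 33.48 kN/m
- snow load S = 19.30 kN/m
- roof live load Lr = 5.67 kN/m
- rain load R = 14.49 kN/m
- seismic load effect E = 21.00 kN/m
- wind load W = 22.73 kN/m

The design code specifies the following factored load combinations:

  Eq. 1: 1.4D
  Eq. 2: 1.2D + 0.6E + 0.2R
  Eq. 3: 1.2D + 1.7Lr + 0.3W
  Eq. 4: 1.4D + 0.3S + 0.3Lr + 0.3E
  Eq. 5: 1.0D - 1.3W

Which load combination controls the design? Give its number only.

Combination 4

Eq. 1: 1.4(33.48) = 46.87
Eq. 2: 1.2(33.48) + 0.6(21.00) + 0.2(14.49) = 55.67
Eq. 3: 1.2(33.48) + 1.7(5.67) + 0.3(22.73) = 56.63
Eq. 4: 1.4(33.48) + 0.3(19.30) + 0.3(5.67) + 0.3(21.00) = 60.66
Eq. 5: 1.0(33.48) - 1.3(22.73) = 3.93
The largest value is 60.66 kN/m from combination 4.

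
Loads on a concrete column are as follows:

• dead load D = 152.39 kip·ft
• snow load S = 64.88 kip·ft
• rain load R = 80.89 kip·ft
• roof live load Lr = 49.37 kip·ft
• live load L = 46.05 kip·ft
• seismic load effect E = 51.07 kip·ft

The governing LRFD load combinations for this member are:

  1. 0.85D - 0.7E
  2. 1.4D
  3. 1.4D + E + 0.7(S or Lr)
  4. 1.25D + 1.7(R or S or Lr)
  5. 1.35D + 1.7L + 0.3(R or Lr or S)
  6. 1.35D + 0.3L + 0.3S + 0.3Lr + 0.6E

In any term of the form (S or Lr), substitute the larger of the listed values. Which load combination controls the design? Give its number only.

(S or Lr) → S = 64.88 kip·ft; (R or S or Lr) → R = 80.89 kip·ft; (R or Lr or S) → R = 80.89 kip·ft.
1. 0.85(152.39) - 0.7(51.07) = 129.53 - 35.75 = 93.78
2. 1.4(152.39) = 213.35
3. 1.4(152.39) + 1.0(51.07) + 0.7(64.88) = 309.83
4. 1.25(152.39) + 1.7(80.89) = 190.49 + 137.51 = 328.00
5. 1.35(152.39) + 1.7(46.05) + 0.3(80.89) = 308.28
6. 1.35(152.39) + 0.3(46.05) + 0.3(64.88) + 0.3(49.37) + 0.6(51.07) = 205.73 + 13.82 + 19.46 + 14.81 + 30.64 = 284.46
The largest value is 328.00 kip·ft from combination 4.

Combination 4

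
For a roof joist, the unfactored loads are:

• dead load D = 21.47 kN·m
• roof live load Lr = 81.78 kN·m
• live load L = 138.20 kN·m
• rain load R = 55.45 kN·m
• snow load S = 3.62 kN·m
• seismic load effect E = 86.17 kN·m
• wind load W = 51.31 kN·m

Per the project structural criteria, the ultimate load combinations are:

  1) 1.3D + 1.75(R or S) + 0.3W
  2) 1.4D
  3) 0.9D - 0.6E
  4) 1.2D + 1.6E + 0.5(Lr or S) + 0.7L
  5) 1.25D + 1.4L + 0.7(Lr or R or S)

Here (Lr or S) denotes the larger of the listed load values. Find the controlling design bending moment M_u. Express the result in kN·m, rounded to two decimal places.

301.27 kN·m

(R or S) → R = 55.45 kN·m; (Lr or S) → Lr = 81.78 kN·m; (Lr or R or S) → Lr = 81.78 kN·m.
1) 1.3(21.47) + 1.75(55.45) + 0.3(51.31) = 140.34
2) 1.4(21.47) = 30.06
3) 0.9(21.47) - 0.6(86.17) = -32.38
4) 1.2(21.47) + 1.6(86.17) + 0.5(81.78) + 0.7(138.20) = 301.27
5) 1.25(21.47) + 1.4(138.20) + 0.7(81.78) = 277.56
Combination 4 governs: M_u = 301.27 kN·m.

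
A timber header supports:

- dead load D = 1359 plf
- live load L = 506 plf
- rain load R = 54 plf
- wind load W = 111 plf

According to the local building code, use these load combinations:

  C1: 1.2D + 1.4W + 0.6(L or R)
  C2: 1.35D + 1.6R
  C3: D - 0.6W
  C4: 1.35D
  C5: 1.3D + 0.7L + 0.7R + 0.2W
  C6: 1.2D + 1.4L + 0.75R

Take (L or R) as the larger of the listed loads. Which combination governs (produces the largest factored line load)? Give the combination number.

(L or R) → L = 506 plf.
C1: 1.2(1359) + 1.4(111) + 0.6(506) = 1630.8 + 155.4 + 303.6 = 2089.8
C2: 1.35(1359) + 1.6(54) = 1834.7 + 86.4 = 1921.1
C3: 1.0(1359) - 0.6(111) = 1359.0 - 66.6 = 1292.4
C4: 1.35(1359) = 1834.7
C5: 1.3(1359) + 0.7(506) + 0.7(54) + 0.2(111) = 1766.7 + 354.2 + 37.8 + 22.2 = 2180.9
C6: 1.2(1359) + 1.4(506) + 0.75(54) = 1630.8 + 708.4 + 40.5 = 2379.7
The largest value is 2379.7 plf from combination 6.

Combination 6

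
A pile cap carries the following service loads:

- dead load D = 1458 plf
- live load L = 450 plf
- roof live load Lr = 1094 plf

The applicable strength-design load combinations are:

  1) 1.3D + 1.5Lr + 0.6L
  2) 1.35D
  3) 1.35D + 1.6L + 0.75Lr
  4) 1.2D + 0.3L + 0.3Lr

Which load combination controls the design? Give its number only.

Combination 1

1) 1.3(1458) + 1.5(1094) + 0.6(450) = 3806.4
2) 1.35(1458) = 1968.3
3) 1.35(1458) + 1.6(450) + 0.75(1094) = 3508.8
4) 1.2(1458) + 0.3(450) + 0.3(1094) = 2212.8
The largest value is 3806.4 plf from combination 1.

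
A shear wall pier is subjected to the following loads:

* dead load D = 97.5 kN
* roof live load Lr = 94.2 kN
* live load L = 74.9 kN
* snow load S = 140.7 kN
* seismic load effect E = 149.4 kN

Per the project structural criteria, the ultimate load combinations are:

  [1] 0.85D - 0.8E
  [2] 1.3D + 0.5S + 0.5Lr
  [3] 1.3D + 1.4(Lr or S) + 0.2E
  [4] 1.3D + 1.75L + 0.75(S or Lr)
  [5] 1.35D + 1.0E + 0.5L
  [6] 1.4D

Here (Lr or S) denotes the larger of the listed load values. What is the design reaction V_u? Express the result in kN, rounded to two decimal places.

(Lr or S) → S = 140.7 kN; (S or Lr) → S = 140.7 kN.
[1] 0.85(97.5) - 0.8(149.4) = -36.65
[2] 1.3(97.5) + 0.5(140.7) + 0.5(94.2) = 244.20
[3] 1.3(97.5) + 1.4(140.7) + 0.2(149.4) = 353.61
[4] 1.3(97.5) + 1.75(74.9) + 0.75(140.7) = 363.35
[5] 1.35(97.5) + 1.0(149.4) + 0.5(74.9) = 318.48
[6] 1.4(97.5) = 136.50
Maximum is from combination 4.

363.35 kN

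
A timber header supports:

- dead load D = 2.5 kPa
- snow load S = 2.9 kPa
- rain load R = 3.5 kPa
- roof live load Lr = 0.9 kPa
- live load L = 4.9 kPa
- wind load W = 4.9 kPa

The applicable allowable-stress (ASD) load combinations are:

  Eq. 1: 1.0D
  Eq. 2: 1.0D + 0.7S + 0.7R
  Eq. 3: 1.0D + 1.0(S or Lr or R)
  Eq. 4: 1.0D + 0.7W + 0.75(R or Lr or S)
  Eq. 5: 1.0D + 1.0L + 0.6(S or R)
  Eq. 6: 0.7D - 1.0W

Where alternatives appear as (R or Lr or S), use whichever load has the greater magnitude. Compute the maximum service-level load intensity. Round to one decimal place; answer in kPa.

(S or Lr or R) → R = 3.5 kPa; (R or Lr or S) → R = 3.5 kPa; (S or R) → R = 3.5 kPa.
Eq. 1: 1.0(2.5) = 2.5
Eq. 2: 1.0(2.5) + 0.7(2.9) + 0.7(3.5) = 2.5 + 2.0 + 2.5 = 7.0
Eq. 3: 1.0(2.5) + 1.0(3.5) = 2.5 + 3.5 = 6.0
Eq. 4: 1.0(2.5) + 0.7(4.9) + 0.75(3.5) = 8.6
Eq. 5: 1.0(2.5) + 1.0(4.9) + 0.6(3.5) = 2.5 + 4.9 + 2.1 = 9.5
Eq. 6: 0.7(2.5) - 1.0(4.9) = -3.2
Combination 5 governs: q = 9.5 kPa.

9.5 kPa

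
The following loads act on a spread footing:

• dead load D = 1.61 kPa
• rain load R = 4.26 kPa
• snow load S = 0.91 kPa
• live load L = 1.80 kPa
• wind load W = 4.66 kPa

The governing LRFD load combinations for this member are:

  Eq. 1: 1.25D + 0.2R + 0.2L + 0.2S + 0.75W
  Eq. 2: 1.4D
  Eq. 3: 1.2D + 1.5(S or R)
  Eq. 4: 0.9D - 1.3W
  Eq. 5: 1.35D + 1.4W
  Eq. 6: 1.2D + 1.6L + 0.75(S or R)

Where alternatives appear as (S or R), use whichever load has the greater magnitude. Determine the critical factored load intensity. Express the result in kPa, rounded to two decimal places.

8.70 kPa

(S or R) → R = 4.26 kPa.
Eq. 1: 1.25(1.61) + 0.2(4.26) + 0.2(1.80) + 0.2(0.91) + 0.75(4.66) = 2.01 + 0.85 + 0.36 + 0.18 + 3.50 = 6.90
Eq. 2: 1.4(1.61) = 2.25
Eq. 3: 1.2(1.61) + 1.5(4.26) = 1.93 + 6.39 = 8.32
Eq. 4: 0.9(1.61) - 1.3(4.66) = 1.45 - 6.06 = -4.61
Eq. 5: 1.35(1.61) + 1.4(4.66) = 8.70
Eq. 6: 1.2(1.61) + 1.6(1.80) + 0.75(4.26) = 1.93 + 2.88 + 3.20 = 8.01
Combination 5 governs: q_u = 8.70 kPa.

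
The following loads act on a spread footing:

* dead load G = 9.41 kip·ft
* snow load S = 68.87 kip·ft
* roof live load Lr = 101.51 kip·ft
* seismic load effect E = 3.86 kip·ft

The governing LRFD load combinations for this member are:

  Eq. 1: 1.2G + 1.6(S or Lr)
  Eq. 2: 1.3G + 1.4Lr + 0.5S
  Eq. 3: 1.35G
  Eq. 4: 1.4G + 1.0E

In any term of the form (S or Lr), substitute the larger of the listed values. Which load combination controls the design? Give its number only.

(S or Lr) → Lr = 101.51 kip·ft.
Eq. 1: 1.2(9.41) + 1.6(101.51) = 11.29 + 162.42 = 173.71
Eq. 2: 1.3(9.41) + 1.4(101.51) + 0.5(68.87) = 12.23 + 142.11 + 34.44 = 188.78
Eq. 3: 1.35(9.41) = 12.70
Eq. 4: 1.4(9.41) + 1.0(3.86) = 13.17 + 3.86 = 17.03
The largest value is 188.78 kip·ft from combination 2.

Combination 2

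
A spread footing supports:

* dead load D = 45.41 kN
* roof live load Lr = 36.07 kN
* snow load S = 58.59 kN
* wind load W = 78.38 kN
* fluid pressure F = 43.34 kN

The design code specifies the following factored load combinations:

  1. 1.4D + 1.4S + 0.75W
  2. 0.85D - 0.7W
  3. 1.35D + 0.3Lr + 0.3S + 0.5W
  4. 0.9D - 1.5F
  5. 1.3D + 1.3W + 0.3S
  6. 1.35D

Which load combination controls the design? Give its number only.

Combination 1

1. 1.4(45.41) + 1.4(58.59) + 0.75(78.38) = 63.57 + 82.03 + 58.79 = 204.39
2. 0.85(45.41) - 0.7(78.38) = 38.60 - 54.87 = -16.27
3. 1.35(45.41) + 0.3(36.07) + 0.3(58.59) + 0.5(78.38) = 61.30 + 10.82 + 17.58 + 39.19 = 128.89
4. 0.9(45.41) - 1.5(43.34) = 40.87 - 65.01 = -24.14
5. 1.3(45.41) + 1.3(78.38) + 0.3(58.59) = 59.03 + 101.89 + 17.58 = 178.50
6. 1.35(45.41) = 61.30
The largest value is 204.39 kN from combination 1.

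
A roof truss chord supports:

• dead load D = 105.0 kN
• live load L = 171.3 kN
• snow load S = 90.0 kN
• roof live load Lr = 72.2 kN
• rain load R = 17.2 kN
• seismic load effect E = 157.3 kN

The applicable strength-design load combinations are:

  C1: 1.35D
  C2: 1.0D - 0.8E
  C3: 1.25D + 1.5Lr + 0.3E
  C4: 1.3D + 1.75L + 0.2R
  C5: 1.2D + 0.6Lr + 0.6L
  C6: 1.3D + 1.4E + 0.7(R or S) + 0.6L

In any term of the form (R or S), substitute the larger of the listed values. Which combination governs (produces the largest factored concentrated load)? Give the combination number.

(R or S) → S = 90.0 kN.
C1: 1.35(105.0) = 141.8
C2: 1.0(105.0) - 0.8(157.3) = 105.0 - 125.8 = -20.8
C3: 1.25(105.0) + 1.5(72.2) + 0.3(157.3) = 286.7
C4: 1.3(105.0) + 1.75(171.3) + 0.2(17.2) = 136.5 + 299.8 + 3.4 = 439.7
C5: 1.2(105.0) + 0.6(72.2) + 0.6(171.3) = 126.0 + 43.3 + 102.8 = 272.1
C6: 1.3(105.0) + 1.4(157.3) + 0.7(90.0) + 0.6(171.3) = 136.5 + 220.2 + 63.0 + 102.8 = 522.5
The largest value is 522.5 kN from combination 6.

Combination 6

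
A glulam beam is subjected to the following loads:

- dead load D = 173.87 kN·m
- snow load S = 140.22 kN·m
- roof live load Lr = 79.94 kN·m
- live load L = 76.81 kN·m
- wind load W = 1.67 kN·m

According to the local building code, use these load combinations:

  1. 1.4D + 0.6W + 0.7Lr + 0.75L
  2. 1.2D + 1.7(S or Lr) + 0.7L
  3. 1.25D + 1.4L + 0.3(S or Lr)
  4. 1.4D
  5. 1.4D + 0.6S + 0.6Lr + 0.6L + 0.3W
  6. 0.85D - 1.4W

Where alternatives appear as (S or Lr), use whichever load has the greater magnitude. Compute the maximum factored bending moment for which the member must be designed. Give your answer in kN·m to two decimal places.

500.79 kN·m

(S or Lr) → S = 140.22 kN·m.
1. 1.4(173.87) + 0.6(1.67) + 0.7(79.94) + 0.75(76.81) = 243.42 + 1.00 + 55.96 + 57.61 = 357.99
2. 1.2(173.87) + 1.7(140.22) + 0.7(76.81) = 500.79
3. 1.25(173.87) + 1.4(76.81) + 0.3(140.22) = 217.34 + 107.53 + 42.07 = 366.94
4. 1.4(173.87) = 243.42
5. 1.4(173.87) + 0.6(140.22) + 0.6(79.94) + 0.6(76.81) + 0.3(1.67) = 243.42 + 84.13 + 47.96 + 46.09 + 0.50 = 422.10
6. 0.85(173.87) - 1.4(1.67) = 147.79 - 2.34 = 145.45
The controlling combination is 2, giving 500.79 kN·m.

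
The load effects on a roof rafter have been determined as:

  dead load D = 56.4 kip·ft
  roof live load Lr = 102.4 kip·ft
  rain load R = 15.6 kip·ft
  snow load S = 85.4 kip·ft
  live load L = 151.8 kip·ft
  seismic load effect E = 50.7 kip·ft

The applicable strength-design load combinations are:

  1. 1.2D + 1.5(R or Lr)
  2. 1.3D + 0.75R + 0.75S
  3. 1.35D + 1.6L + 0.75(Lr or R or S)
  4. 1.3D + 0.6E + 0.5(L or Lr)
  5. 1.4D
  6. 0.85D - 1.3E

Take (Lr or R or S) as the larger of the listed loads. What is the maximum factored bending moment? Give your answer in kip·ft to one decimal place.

395.8 kip·ft

(R or Lr) → Lr = 102.4 kip·ft; (Lr or R or S) → Lr = 102.4 kip·ft; (L or Lr) → L = 151.8 kip·ft.
1. 1.2(56.4) + 1.5(102.4) = 221.3
2. 1.3(56.4) + 0.75(15.6) + 0.75(85.4) = 149.1
3. 1.35(56.4) + 1.6(151.8) + 0.75(102.4) = 395.8
4. 1.3(56.4) + 0.6(50.7) + 0.5(151.8) = 179.6
5. 1.4(56.4) = 79.0
6. 0.85(56.4) - 1.3(50.7) = -18.0
Combination 3 governs: M_u = 395.8 kip·ft.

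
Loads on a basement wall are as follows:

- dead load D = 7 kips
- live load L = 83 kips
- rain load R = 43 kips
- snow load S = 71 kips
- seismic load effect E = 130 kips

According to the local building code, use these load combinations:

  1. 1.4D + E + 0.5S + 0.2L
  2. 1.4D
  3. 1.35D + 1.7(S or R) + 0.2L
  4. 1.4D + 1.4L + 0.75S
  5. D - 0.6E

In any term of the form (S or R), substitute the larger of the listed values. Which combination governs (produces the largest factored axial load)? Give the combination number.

Combination 1

(S or R) → S = 71 kips.
1. 1.4(7) + 1.0(130) + 0.5(71) + 0.2(83) = 9.80 + 130.00 + 35.50 + 16.60 = 191.90
2. 1.4(7) = 9.80
3. 1.35(7) + 1.7(71) + 0.2(83) = 9.45 + 120.70 + 16.60 = 146.75
4. 1.4(7) + 1.4(83) + 0.75(71) = 9.80 + 116.20 + 53.25 = 179.25
5. 1.0(7) - 0.6(130) = 7.00 - 78.00 = -71.00
The largest value is 191.90 kips from combination 1.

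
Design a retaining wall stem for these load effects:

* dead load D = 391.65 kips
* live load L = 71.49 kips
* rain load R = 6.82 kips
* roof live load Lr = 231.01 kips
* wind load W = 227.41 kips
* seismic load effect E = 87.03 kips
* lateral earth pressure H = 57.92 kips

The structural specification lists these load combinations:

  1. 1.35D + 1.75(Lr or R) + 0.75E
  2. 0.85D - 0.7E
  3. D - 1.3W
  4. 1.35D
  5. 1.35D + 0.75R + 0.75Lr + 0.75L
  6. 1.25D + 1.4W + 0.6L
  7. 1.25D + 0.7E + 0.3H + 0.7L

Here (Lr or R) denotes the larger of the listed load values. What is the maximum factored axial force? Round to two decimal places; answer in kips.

(Lr or R) → Lr = 231.01 kips.
1. 1.35(391.65) + 1.75(231.01) + 0.75(87.03) = 528.73 + 404.27 + 65.27 = 998.27
2. 0.85(391.65) - 0.7(87.03) = 332.90 - 60.92 = 271.98
3. 1.0(391.65) - 1.3(227.41) = 391.65 - 295.63 = 96.02
4. 1.35(391.65) = 528.73
5. 1.35(391.65) + 0.75(6.82) + 0.75(231.01) + 0.75(71.49) = 760.72
6. 1.25(391.65) + 1.4(227.41) + 0.6(71.49) = 850.83
7. 1.25(391.65) + 0.7(87.03) + 0.3(57.92) + 0.7(71.49) = 489.56 + 60.92 + 17.38 + 50.04 = 617.90
Maximum is from combination 1.

998.27 kips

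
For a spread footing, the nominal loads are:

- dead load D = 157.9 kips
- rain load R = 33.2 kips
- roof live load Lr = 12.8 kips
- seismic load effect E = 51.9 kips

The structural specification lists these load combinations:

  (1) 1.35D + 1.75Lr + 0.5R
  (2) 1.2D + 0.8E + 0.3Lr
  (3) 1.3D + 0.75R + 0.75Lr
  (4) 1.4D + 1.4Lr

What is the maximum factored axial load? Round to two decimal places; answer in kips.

252.17 kips

(1) 1.35(157.9) + 1.75(12.8) + 0.5(33.2) = 213.17 + 22.40 + 16.60 = 252.17
(2) 1.2(157.9) + 0.8(51.9) + 0.3(12.8) = 189.48 + 41.52 + 3.84 = 234.84
(3) 1.3(157.9) + 0.75(33.2) + 0.75(12.8) = 205.27 + 24.90 + 9.60 = 239.77
(4) 1.4(157.9) + 1.4(12.8) = 221.06 + 17.92 = 238.98
Combination 1 governs: P_u = 252.17 kips.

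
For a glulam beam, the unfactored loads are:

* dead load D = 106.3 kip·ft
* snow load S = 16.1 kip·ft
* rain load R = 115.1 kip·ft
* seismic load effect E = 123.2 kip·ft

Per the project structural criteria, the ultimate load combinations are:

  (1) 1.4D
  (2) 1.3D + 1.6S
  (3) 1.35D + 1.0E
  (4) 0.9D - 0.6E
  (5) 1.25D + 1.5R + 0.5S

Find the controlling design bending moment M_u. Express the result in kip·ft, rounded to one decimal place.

313.6 kip·ft

(1) 1.4(106.3) = 148.8
(2) 1.3(106.3) + 1.6(16.1) = 138.2 + 25.8 = 164.0
(3) 1.35(106.3) + 1.0(123.2) = 143.5 + 123.2 = 266.7
(4) 0.9(106.3) - 0.6(123.2) = 95.7 - 73.9 = 21.8
(5) 1.25(106.3) + 1.5(115.1) + 0.5(16.1) = 313.6
Combination 5 governs: M_u = 313.6 kip·ft.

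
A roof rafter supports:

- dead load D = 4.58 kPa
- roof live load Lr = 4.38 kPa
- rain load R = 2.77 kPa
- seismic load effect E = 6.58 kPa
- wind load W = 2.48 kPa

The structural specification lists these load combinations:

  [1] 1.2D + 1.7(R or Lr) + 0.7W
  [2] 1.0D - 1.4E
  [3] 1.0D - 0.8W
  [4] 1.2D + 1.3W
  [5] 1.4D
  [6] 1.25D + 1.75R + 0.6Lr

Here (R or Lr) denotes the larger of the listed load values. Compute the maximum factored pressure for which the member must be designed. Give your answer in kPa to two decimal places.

(R or Lr) → Lr = 4.38 kPa.
[1] 1.2(4.58) + 1.7(4.38) + 0.7(2.48) = 14.68
[2] 1.0(4.58) - 1.4(6.58) = 4.58 - 9.21 = -4.63
[3] 1.0(4.58) - 0.8(2.48) = 4.58 - 1.98 = 2.60
[4] 1.2(4.58) + 1.3(2.48) = 5.50 + 3.22 = 8.72
[5] 1.4(4.58) = 6.41
[6] 1.25(4.58) + 1.75(2.77) + 0.6(4.38) = 13.20
Combination 1 governs: p_u = 14.68 kPa.

14.68 kPa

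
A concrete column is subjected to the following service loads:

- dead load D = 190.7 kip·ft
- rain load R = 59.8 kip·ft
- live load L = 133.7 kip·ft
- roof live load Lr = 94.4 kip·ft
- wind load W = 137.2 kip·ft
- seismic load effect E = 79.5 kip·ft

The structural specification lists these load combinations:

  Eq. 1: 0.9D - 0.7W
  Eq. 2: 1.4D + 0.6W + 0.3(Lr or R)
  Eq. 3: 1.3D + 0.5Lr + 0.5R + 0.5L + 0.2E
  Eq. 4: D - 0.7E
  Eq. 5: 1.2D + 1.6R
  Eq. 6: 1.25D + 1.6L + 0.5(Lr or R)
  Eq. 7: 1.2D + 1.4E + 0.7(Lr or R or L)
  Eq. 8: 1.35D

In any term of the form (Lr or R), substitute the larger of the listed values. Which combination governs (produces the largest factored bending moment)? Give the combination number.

Combination 6

(Lr or R) → Lr = 94.4 kip·ft; (Lr or R or L) → L = 133.7 kip·ft.
Eq. 1: 0.9(190.7) - 0.7(137.2) = 75.6
Eq. 2: 1.4(190.7) + 0.6(137.2) + 0.3(94.4) = 377.6
Eq. 3: 1.3(190.7) + 0.5(94.4) + 0.5(59.8) + 0.5(133.7) + 0.2(79.5) = 407.8
Eq. 4: 1.0(190.7) - 0.7(79.5) = 135.1
Eq. 5: 1.2(190.7) + 1.6(59.8) = 324.5
Eq. 6: 1.25(190.7) + 1.6(133.7) + 0.5(94.4) = 499.5
Eq. 7: 1.2(190.7) + 1.4(79.5) + 0.7(133.7) = 433.7
Eq. 8: 1.35(190.7) = 257.4
The largest value is 499.5 kip·ft from combination 6.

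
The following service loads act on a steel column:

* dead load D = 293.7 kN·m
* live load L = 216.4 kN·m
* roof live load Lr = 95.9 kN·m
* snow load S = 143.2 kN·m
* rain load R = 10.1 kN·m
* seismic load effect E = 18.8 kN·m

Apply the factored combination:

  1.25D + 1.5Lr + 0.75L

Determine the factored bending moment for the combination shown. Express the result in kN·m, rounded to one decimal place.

673.3 kN·m

1.25(293.7) + 1.5(95.9) + 0.75(216.4) = 673.3
M_u = 673.3 kN·m.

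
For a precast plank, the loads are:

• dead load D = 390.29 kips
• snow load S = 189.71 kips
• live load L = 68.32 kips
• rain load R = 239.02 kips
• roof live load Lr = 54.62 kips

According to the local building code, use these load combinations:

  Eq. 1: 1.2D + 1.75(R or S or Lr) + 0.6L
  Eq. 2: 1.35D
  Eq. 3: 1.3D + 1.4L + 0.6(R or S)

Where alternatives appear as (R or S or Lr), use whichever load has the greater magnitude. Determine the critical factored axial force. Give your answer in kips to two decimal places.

927.63 kips

(R or S or Lr) → R = 239.02 kips; (R or S) → R = 239.02 kips.
Eq. 1: 1.2(390.29) + 1.75(239.02) + 0.6(68.32) = 468.35 + 418.29 + 40.99 = 927.63
Eq. 2: 1.35(390.29) = 526.89
Eq. 3: 1.3(390.29) + 1.4(68.32) + 0.6(239.02) = 507.38 + 95.65 + 143.41 = 746.44
Maximum is from combination 1.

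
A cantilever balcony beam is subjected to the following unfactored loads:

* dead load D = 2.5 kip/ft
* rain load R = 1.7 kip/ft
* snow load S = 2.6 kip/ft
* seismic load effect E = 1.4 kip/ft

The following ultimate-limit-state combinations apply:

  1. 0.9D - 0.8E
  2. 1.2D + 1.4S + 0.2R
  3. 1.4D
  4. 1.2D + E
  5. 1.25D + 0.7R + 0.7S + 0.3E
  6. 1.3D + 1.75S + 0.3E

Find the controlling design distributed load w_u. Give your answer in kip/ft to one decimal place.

1. 0.9(2.5) - 0.8(1.4) = 1.1
2. 1.2(2.5) + 1.4(2.6) + 0.2(1.7) = 7.0
3. 1.4(2.5) = 3.5
4. 1.2(2.5) + 1.0(1.4) = 4.4
5. 1.25(2.5) + 0.7(1.7) + 0.7(2.6) + 0.3(1.4) = 6.6
6. 1.3(2.5) + 1.75(2.6) + 0.3(1.4) = 8.2
Maximum is from combination 6.

8.2 kip/ft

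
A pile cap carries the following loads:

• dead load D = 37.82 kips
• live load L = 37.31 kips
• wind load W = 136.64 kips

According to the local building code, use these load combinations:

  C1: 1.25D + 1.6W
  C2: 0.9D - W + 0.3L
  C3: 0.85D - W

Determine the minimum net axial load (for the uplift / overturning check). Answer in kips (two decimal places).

C1: 1.25(37.82) + 1.6(136.64) = 47.28 + 218.62 = 265.90
C2: 0.9(37.82) - 1.0(136.64) + 0.3(37.31) = 34.04 - 136.64 + 11.19 = -91.41
C3: 0.85(37.82) - 1.0(136.64) = 32.15 - 136.64 = -104.49
Combination 3 gives the minimum: -104.49 kips.

-104.49 kips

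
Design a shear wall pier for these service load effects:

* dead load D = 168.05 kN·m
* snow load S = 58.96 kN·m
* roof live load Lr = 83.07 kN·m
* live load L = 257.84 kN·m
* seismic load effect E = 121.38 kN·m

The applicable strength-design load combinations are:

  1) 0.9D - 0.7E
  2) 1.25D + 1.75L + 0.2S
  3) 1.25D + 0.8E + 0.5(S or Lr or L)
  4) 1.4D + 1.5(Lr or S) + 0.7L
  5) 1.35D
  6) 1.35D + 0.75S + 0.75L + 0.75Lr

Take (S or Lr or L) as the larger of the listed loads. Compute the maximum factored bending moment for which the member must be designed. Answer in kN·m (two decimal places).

673.07 kN·m

(S or Lr or L) → L = 257.84 kN·m; (Lr or S) → Lr = 83.07 kN·m.
1) 0.9(168.05) - 0.7(121.38) = 66.28
2) 1.25(168.05) + 1.75(257.84) + 0.2(58.96) = 673.07
3) 1.25(168.05) + 0.8(121.38) + 0.5(257.84) = 436.09
4) 1.4(168.05) + 1.5(83.07) + 0.7(257.84) = 540.36
5) 1.35(168.05) = 226.87
6) 1.35(168.05) + 0.75(58.96) + 0.75(257.84) + 0.75(83.07) = 526.77
Combination 2 governs: M_u = 673.07 kN·m.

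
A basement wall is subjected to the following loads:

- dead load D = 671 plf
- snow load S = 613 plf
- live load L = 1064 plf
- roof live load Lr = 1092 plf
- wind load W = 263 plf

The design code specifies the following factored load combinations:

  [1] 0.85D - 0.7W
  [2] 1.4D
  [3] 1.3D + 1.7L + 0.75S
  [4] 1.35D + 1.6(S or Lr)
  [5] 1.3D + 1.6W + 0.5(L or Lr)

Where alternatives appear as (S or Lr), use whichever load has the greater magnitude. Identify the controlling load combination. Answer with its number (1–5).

(S or Lr) → Lr = 1092 plf; (L or Lr) → Lr = 1092 plf.
[1] 0.85(671) - 0.7(263) = 570.35 - 184.10 = 386.25
[2] 1.4(671) = 939.40
[3] 1.3(671) + 1.7(1064) + 0.75(613) = 872.30 + 1808.80 + 459.75 = 3140.85
[4] 1.35(671) + 1.6(1092) = 905.85 + 1747.20 = 2653.05
[5] 1.3(671) + 1.6(263) + 0.5(1092) = 872.30 + 420.80 + 546.00 = 1839.10
The largest value is 3140.85 plf from combination 3.

Combination 3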